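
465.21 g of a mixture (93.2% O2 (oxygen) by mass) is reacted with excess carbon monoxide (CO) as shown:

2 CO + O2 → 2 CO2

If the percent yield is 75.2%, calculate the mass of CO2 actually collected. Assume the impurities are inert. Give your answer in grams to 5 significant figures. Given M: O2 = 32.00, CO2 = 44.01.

Pure O2 available = 465.21 g × 0.932 = 433.576 g.
n(O2) = 433.576 g / 32.00 g/mol = 13.5492 mol.
From the equation the O2:CO2 mole ratio is 1:2, so n(CO2) = 13.5492 × 2/1 = 27.0985 mol.
Mass of CO2 = 27.0985 mol × 44.01 g/mol = 1192.60 g.
Actual mass collected = 1192.60 g × 0.752 = 896.838 g.

896.84 g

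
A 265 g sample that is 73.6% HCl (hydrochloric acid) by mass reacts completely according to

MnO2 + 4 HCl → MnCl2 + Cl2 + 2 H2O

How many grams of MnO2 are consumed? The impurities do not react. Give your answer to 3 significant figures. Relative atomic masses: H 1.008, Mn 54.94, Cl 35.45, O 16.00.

Mass of pure HCl = 265 g × 0.736 = 195.0 g.
M(HCl) = 1.008 + 35.45 = 36.458 g/mol.
M(MnO2) = 54.94 + 2(16.00) = 86.94 g/mol.
n(HCl) = 195.0 g / 36.458 g/mol = 5.350 mol.
From the equation the HCl:MnO2 mole ratio is 4:1, so n(MnO2) = 5.350 × 1/4 = 1.337 mol.
Mass of MnO2 = 1.337 mol × 86.94 g/mol = 116.3 g.

116 g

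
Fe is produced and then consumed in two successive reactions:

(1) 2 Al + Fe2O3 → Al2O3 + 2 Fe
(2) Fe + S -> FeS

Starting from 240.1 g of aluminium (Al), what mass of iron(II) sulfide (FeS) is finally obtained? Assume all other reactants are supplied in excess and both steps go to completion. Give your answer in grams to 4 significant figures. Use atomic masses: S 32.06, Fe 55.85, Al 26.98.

782.3 g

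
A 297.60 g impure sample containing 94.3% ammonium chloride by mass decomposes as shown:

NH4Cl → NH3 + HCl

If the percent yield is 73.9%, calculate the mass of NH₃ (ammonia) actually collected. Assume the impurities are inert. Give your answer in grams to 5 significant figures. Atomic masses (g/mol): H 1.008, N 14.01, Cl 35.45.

Pure NH4Cl available = 297.60 g × 0.943 = 280.637 g.
M(NH4Cl) = 14.01 + 4(1.008) + 35.45 = 53.492 g/mol.
M(NH3) = 14.01 + 3(1.008) = 17.034 g/mol.
n(NH4Cl) = 280.637 g / 53.492 g/mol = 5.24633 mol.
From the equation the NH4Cl:NH3 mole ratio is 1:1, so n(NH3) = 5.24633 × 1/1 = 5.24633 mol.
Mass of NH3 = 5.24633 mol × 17.034 g/mol = 89.3660 g.
Actual mass collected = 89.3660 g × 0.739 = 66.0415 g.

66.041 g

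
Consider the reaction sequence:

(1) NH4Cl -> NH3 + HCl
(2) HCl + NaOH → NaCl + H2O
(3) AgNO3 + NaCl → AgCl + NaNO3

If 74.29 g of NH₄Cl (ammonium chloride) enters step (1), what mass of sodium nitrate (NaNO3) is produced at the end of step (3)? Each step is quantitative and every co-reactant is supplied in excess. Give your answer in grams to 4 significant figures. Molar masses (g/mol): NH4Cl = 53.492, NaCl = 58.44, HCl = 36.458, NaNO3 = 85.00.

n(NH4Cl) = 74.29 / 53.492 = 1.3888 mol.
Reaction (1): NH4Cl→HCl ratio 1:1 ⇒ n(HCl) = 1.3888 mol.
Reaction (2): HCl→NaCl ratio 1:1 ⇒ n(NaCl) = 1.3888 mol.
Reaction (3): NaCl→NaNO3 ratio 1:1 ⇒ n(NaNO3) = 1.3888 mol.
Mass of NaNO3 = 1.3888 × 85.00 = 118.05 g.

118.0 g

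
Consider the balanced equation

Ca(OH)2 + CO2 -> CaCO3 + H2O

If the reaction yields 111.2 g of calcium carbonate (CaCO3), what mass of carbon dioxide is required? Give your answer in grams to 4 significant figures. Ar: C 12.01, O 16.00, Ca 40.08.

M(CaCO3) = 40.08 + 12.01 + 3(16.00) = 100.09 g/mol.
M(CO2) = 12.01 + 2(16.00) = 44.01 g/mol.
n(CaCO3) = 111.20 g / 100.09 g/mol = 1.1110 mol.
From the equation the CaCO3:CO2 mole ratio is 1:1, so n(CO2) = 1.1110 × 1/1 = 1.1110 mol.
Mass of CO2 = 1.1110 mol × 44.01 g/mol = 48.895 g.

48.90 g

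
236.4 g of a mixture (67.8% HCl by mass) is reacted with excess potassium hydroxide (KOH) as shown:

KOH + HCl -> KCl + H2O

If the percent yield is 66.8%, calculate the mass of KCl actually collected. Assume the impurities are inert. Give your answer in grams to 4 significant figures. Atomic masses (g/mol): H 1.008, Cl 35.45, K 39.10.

Pure HCl available = 236.4 g × 0.678 = 160.28 g.
M(HCl) = 1.008 + 35.45 = 36.458 g/mol.
M(KCl) = 39.10 + 35.45 = 74.55 g/mol.
n(HCl) = 160.28 g / 36.458 g/mol = 4.3963 mol.
From the equation the HCl:KCl mole ratio is 1:1, so n(KCl) = 4.3963 × 1/1 = 4.3963 mol.
Mass of KCl = 4.3963 mol × 74.55 g/mol = 327.74 g.
Actual mass collected = 327.74 g × 0.668 = 218.93 g.

218.9 g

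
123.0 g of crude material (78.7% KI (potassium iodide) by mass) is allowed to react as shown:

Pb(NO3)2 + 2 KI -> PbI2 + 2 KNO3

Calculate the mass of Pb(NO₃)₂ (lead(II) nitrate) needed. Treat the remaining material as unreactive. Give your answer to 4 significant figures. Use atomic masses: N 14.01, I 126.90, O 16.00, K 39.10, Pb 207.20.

Mass of pure KI = 123.0 g × 0.787 = 96.801 g.
M(KI) = 39.10 + 126.90 = 166.00 g/mol.
M(Pb(NO3)2) = 207.20 + 2(14.01) + 6(16.00) = 331.22 g/mol.
n(KI) = 96.801 g / 166.00 g/mol = 0.58314 mol.
From the equation the KI:Pb(NO3)2 mole ratio is 2:1, so n(Pb(NO3)2) = 0.58314 × 1/2 = 0.29157 mol.
Mass of Pb(NO3)2 = 0.29157 mol × 331.22 g/mol = 96.574 g.

96.57 g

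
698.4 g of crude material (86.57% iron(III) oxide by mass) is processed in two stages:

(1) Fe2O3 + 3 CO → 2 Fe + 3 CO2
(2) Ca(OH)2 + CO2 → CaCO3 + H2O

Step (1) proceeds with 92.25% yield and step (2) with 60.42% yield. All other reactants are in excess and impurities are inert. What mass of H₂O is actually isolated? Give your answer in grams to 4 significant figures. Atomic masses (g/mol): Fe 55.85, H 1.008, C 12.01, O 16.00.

Pure Fe2O3 = 698.4 × 0.8657 = 604.60 g.
M(Fe2O3) = 2(55.85) + 3(16.00) = 159.70 g/mol.
M(H2O) = 2(1.008) + 16.00 = 18.016 g/mol.
n(Fe2O3) = 604.60 / 159.70 = 3.7859 mol.
Step 1 (Fe2O3:CO2 = 1:3): theoretical n(CO2) = 11.358 mol; at 92.25% yield, n(CO2) = 10.477 mol.
Step 2 (CO2:H2O = 1:1): theoretical n(H2O) = 10.477 mol, so theoretical mass = 10.477 × 18.016 = 188.76 g.
At 60.42% yield, actual mass of H2O = 188.76 × 0.6042 = 114.05 g.

114.0 g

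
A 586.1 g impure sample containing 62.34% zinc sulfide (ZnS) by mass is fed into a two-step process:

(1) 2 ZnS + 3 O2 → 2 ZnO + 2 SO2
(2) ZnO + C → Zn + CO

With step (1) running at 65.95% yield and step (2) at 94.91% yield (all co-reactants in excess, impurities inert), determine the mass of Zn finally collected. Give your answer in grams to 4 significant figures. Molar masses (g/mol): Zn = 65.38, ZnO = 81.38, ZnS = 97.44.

153.5 g

Pure ZnS = 586.1 × 0.6234 = 365.37 g.
n(ZnS) = 365.37 / 97.44 = 3.7497 mol.
Step 1 (ZnS:ZnO = 2:2): theoretical n(ZnO) = 3.7497 mol; at 65.95% yield, n(ZnO) = 2.4730 mol.
Step 2 (ZnO:Zn = 1:1): theoretical n(Zn) = 2.4730 mol, so theoretical mass = 2.4730 × 65.38 = 161.68 g.
At 94.91% yield, actual mass of Zn = 161.68 × 0.9491 = 153.45 g.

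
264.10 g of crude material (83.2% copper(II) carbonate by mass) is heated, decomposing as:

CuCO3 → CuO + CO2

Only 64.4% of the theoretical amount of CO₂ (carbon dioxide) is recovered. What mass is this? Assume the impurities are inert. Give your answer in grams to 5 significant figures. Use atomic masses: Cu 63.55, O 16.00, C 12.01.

Pure CuCO3 available = 264.10 g × 0.832 = 219.731 g.
M(CuCO3) = 63.55 + 12.01 + 3(16.00) = 123.56 g/mol.
M(CO2) = 12.01 + 2(16.00) = 44.01 g/mol.
n(CuCO3) = 219.731 g / 123.56 g/mol = 1.77834 mol.
From the equation the CuCO3:CO2 mole ratio is 1:1, so n(CO2) = 1.77834 × 1/1 = 1.77834 mol.
Mass of CO2 = 1.77834 mol × 44.01 g/mol = 78.2646 g.
Actual mass collected = 78.2646 g × 0.644 = 50.4024 g.

50.402 g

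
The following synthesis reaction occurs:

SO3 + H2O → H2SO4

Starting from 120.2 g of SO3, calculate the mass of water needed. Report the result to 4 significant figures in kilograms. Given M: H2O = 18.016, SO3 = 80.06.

0.02705 kg

n(SO3) = 120.20 g / 80.06 g/mol = 1.5014 mol.
From the equation the SO3:H2O mole ratio is 1:1, so n(H2O) = 1.5014 × 1/1 = 1.5014 mol.
Mass of H2O = 1.5014 mol × 18.016 g/mol = 27.049 g.
Converting to kg: 27.049 g = 0.02705 kg.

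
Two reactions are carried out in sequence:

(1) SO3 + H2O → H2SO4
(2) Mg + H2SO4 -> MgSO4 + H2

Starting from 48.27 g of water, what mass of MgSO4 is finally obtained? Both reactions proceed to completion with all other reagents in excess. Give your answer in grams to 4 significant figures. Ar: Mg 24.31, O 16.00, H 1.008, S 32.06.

322.5 g

M(H2O) = 2(1.008) + 16.00 = 18.016 g/mol.
M(MgSO4) = 24.31 + 32.06 + 4(16.00) = 120.37 g/mol.
n(H2O) = 48.270 / 18.016 = 2.6793 mol.
Step 1 gives a 1:1 ratio of H2O to H2SO4, so n(H2SO4) = 2.6793 mol.
In step 2 the H2SO4:MgSO4 ratio is 1:1, so n(MgSO4) = 2.6793 mol.
Mass of MgSO4 = 2.6793 × 120.37 = 322.51 g.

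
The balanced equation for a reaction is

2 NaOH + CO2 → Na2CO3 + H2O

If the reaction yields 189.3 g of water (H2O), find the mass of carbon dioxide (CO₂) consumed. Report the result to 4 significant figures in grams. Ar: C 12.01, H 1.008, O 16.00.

M(H2O) = 2(1.008) + 16.00 = 18.016 g/mol.
M(CO2) = 12.01 + 2(16.00) = 44.01 g/mol.
n(H2O) = 189.30 g / 18.016 g/mol = 10.507 mol.
From the equation the H2O:CO2 mole ratio is 1:1, so n(CO2) = 10.507 × 1/1 = 10.507 mol.
Mass of CO2 = 10.507 mol × 44.01 g/mol = 462.43 g.

462.4 g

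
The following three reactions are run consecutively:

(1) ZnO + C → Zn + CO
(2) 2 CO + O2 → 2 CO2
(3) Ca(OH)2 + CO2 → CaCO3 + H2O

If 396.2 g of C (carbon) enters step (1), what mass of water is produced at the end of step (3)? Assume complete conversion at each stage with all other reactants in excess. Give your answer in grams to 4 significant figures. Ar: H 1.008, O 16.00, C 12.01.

M(C) = 12.01 g/mol.
M(H2O) = 2(1.008) + 16.00 = 18.016 g/mol.
n(C) = 396.2 / 12.01 = 32.989 mol.
Reaction (1): C→CO ratio 1:1 ⇒ n(CO) = 32.989 mol.
Reaction (2): CO→CO2 ratio 2:2 ⇒ n(CO2) = 32.989 mol.
Reaction (3): CO2→H2O ratio 1:1 ⇒ n(H2O) = 32.989 mol.
Mass of H2O = 32.989 × 18.016 = 594.33 g.

594.3 g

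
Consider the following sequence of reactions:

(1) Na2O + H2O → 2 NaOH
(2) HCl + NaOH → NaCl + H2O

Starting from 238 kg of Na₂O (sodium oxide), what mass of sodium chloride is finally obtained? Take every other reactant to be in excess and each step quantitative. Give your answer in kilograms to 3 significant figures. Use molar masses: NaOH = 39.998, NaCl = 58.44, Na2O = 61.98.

449 kg

238 kg = 238000 g.
n(Na2O) = 238000 / 61.98 = 3840 mol.
Step 1 gives a 1:2 ratio of Na2O to NaOH, so n(NaOH) = 7680 mol.
In step 2 the NaOH:NaCl ratio is 1:1, so n(NaCl) = 7680 mol.
Mass of NaCl = 7680 × 58.44 = 448800 g = 449 kg.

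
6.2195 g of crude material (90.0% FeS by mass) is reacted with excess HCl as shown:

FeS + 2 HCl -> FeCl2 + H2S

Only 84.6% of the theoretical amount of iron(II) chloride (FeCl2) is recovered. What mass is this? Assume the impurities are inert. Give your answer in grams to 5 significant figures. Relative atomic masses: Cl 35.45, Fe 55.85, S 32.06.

6.8278 g

Pure FeS available = 6.2195 g × 0.900 = 5.59755 g.
M(FeS) = 55.85 + 32.06 = 87.91 g/mol.
M(FeCl2) = 55.85 + 2(35.45) = 126.75 g/mol.
n(FeS) = 5.59755 g / 87.91 g/mol = 0.0636736 mol.
From the equation the FeS:FeCl2 mole ratio is 1:1, so n(FeCl2) = 0.0636736 × 1/1 = 0.0636736 mol.
Mass of FeCl2 = 0.0636736 mol × 126.75 g/mol = 8.07063 g.
Actual mass collected = 8.07063 g × 0.846 = 6.82776 g.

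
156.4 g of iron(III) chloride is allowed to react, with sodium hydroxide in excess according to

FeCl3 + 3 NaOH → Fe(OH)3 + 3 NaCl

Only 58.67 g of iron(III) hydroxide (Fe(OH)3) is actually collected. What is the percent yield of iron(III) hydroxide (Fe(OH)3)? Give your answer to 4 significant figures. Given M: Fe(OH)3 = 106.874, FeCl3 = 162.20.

56.93 %

n(FeCl3) = 156.40 g / 162.20 g/mol = 0.96424 mol.
From the equation the FeCl3:Fe(OH)3 mole ratio is 1:1, so n(Fe(OH)3) = 0.96424 × 1/1 = 0.96424 mol.
Mass of Fe(OH)3 = 0.96424 mol × 106.874 g/mol = 103.05 g.
This is the theoretical yield. Percent yield = 58.67 g / 103.05 g × 100% = 56.932%.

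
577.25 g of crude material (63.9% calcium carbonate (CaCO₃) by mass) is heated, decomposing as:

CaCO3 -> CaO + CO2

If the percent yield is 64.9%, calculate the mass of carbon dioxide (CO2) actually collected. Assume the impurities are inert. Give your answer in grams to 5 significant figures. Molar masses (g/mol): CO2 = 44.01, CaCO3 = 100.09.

105.26 g

Pure CaCO3 available = 577.25 g × 0.639 = 368.863 g.
n(CaCO3) = 368.863 g / 100.09 g/mol = 3.68531 mol.
From the equation the CaCO3:CO2 mole ratio is 1:1, so n(CO2) = 3.68531 × 1/1 = 3.68531 mol.
Mass of CO2 = 3.68531 mol × 44.01 g/mol = 162.191 g.
Actual mass collected = 162.191 g × 0.649 = 105.262 g.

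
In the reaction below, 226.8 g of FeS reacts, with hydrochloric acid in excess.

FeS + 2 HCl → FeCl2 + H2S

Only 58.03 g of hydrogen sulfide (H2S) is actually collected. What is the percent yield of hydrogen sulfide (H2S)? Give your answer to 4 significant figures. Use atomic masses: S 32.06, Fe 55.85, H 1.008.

66.01 %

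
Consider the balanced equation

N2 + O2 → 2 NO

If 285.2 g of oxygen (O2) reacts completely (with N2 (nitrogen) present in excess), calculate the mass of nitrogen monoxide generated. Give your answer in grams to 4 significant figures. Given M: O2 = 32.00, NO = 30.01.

n(O2) = 285.20 g / 32.00 g/mol = 8.9125 mol.
From the equation the O2:NO mole ratio is 1:2, so n(NO) = 8.9125 × 2/1 = 17.825 mol.
Mass of NO = 17.825 mol × 30.01 g/mol = 534.93 g.

534.9 g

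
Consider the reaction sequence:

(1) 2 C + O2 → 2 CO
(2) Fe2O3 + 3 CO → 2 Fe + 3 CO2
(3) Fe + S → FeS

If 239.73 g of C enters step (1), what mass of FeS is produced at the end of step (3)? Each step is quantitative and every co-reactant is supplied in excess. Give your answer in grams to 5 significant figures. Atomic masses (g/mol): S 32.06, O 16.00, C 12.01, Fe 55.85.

1169.8 g

M(C) = 12.01 g/mol.
M(FeS) = 55.85 + 32.06 = 87.91 g/mol.
n(C) = 239.73 / 12.01 = 19.9609 mol.
Reaction (1): C→CO ratio 2:2 ⇒ n(CO) = 19.9609 mol.
Reaction (2): CO→Fe ratio 3:2 ⇒ n(Fe) = 13.3072 mol.
Reaction (3): Fe→FeS ratio 1:1 ⇒ n(FeS) = 13.3072 mol.
Mass of FeS = 13.3072 × 87.91 = 1169.84 g.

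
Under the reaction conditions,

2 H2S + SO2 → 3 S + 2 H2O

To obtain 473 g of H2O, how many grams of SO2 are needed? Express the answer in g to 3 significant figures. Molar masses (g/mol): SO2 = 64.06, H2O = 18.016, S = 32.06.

841 g

n(H2O) = 473.0 g / 18.016 g/mol = 26.25 mol.
From the equation the H2O:SO2 mole ratio is 2:1, so n(SO2) = 26.25 × 1/2 = 13.13 mol.
Mass of SO2 = 13.13 mol × 64.06 g/mol = 840.9 g.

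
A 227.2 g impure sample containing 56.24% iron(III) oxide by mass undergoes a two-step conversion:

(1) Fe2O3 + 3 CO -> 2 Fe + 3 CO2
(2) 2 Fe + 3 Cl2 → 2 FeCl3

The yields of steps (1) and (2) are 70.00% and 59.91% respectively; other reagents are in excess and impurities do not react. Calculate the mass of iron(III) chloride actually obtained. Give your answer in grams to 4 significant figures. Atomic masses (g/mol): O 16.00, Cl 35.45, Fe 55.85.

108.8 g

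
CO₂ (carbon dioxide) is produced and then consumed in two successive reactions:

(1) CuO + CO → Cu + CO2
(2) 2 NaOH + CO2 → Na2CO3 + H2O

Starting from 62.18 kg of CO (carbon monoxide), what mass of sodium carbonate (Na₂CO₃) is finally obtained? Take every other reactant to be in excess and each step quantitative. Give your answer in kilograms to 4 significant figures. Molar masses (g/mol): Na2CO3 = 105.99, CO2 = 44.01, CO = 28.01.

62.18 kg = 62180 g.
n(CO) = 62180 / 28.01 = 2219.9 mol.
Step 1 gives a 1:1 ratio of CO to CO2, so n(CO2) = 2219.9 mol.
In step 2 the CO2:Na2CO3 ratio is 1:1, so n(Na2CO3) = 2219.9 mol.
Mass of Na2CO3 = 2219.9 × 105.99 = 235290 g = 235.3 kg.

235.3 kg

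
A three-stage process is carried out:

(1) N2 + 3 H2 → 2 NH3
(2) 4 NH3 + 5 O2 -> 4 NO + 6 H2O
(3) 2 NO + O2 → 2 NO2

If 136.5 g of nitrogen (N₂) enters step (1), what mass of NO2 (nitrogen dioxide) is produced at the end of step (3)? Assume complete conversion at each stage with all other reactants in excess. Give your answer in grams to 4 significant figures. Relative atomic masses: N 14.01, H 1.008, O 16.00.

448.3 g

M(N2) = 2(14.01) = 28.02 g/mol.
M(NO2) = 14.01 + 2(16.00) = 46.01 g/mol.
n(N2) = 136.5 / 28.02 = 4.8715 mol.
Reaction (1): N2→NH3 ratio 1:2 ⇒ n(NH3) = 9.7430 mol.
Reaction (2): NH3→NO ratio 4:4 ⇒ n(NO) = 9.7430 mol.
Reaction (3): NO→NO2 ratio 2:2 ⇒ n(NO2) = 9.7430 mol.
Mass of NO2 = 9.7430 × 46.01 = 448.28 g.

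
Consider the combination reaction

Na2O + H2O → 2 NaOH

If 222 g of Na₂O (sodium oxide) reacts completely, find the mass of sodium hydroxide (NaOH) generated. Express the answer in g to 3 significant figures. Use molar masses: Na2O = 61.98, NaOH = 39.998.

287 g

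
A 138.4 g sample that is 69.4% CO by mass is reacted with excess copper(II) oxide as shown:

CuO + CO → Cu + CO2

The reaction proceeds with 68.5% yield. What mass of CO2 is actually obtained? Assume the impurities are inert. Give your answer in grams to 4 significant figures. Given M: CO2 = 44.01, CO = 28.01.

103.4 g

Pure CO available = 138.4 g × 0.694 = 96.050 g.
n(CO) = 96.050 g / 28.01 g/mol = 3.4291 mol.
From the equation the CO:CO2 mole ratio is 1:1, so n(CO2) = 3.4291 × 1/1 = 3.4291 mol.
Mass of CO2 = 3.4291 mol × 44.01 g/mol = 150.92 g.
Actual mass collected = 150.92 g × 0.685 = 103.38 g.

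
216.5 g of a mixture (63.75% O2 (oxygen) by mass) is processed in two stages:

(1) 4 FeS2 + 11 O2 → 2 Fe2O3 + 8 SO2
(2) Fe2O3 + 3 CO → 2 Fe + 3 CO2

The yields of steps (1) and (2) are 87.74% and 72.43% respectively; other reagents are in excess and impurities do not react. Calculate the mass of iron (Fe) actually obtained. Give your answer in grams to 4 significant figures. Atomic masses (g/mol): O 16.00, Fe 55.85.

55.67 g

Pure O2 = 216.5 × 0.6375 = 138.02 g.
M(O2) = 2(16.00) = 32.00 g/mol.
M(Fe) = 55.85 g/mol.
n(O2) = 138.02 / 32.00 = 4.3131 mol.
Step 1 (O2:Fe2O3 = 11:2): theoretical n(Fe2O3) = 0.78420 mol; at 87.74% yield, n(Fe2O3) = 0.68805 mol.
Step 2 (Fe2O3:Fe = 1:2): theoretical n(Fe) = 1.3761 mol, so theoretical mass = 1.3761 × 55.85 = 76.856 g.
At 72.43% yield, actual mass of Fe = 76.856 × 0.7243 = 55.667 g.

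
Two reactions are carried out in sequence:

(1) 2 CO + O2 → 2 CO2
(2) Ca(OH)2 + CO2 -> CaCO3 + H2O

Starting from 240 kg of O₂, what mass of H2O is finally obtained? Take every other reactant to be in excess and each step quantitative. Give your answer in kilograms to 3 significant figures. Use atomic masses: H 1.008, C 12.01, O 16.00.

M(O2) = 2(16.00) = 32.00 g/mol.
M(H2O) = 2(1.008) + 16.00 = 18.016 g/mol.
240 kg = 240000 g.
n(O2) = 240000 / 32.00 = 7500 mol.
Step 1 gives a 1:2 ratio of O2 to CO2, so n(CO2) = 15000 mol.
In step 2 the CO2:H2O ratio is 1:1, so n(H2O) = 15000 mol.
Mass of H2O = 15000 × 18.016 = 270200 g = 270 kg.

270 kg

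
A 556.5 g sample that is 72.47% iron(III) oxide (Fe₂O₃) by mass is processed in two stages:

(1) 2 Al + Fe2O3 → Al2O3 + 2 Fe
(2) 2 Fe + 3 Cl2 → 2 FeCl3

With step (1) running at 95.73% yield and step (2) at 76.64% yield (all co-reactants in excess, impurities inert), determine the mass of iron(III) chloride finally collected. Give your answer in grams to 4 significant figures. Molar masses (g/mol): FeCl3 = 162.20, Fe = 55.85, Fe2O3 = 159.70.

601.0 g

Pure Fe2O3 = 556.5 × 0.7247 = 403.30 g.
n(Fe2O3) = 403.30 / 159.70 = 2.5253 mol.
Step 1 (Fe2O3:Fe = 1:2): theoretical n(Fe) = 5.0507 mol; at 95.73% yield, n(Fe) = 4.8350 mol.
Step 2 (Fe:FeCl3 = 2:2): theoretical n(FeCl3) = 4.8350 mol, so theoretical mass = 4.8350 × 162.20 = 784.24 g.
At 76.64% yield, actual mass of FeCl3 = 784.24 × 0.7664 = 601.04 g.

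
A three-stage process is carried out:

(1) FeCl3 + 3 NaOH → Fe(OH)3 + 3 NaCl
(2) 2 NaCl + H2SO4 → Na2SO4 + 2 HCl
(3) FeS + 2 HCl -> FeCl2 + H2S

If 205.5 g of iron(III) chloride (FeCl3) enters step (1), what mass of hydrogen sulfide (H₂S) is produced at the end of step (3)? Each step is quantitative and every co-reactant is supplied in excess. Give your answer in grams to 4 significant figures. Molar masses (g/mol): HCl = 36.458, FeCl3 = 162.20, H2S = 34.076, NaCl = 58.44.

64.76 g

n(FeCl3) = 205.5 / 162.20 = 1.2670 mol.
Reaction (1): FeCl3→NaCl ratio 1:3 ⇒ n(NaCl) = 3.8009 mol.
Reaction (2): NaCl→HCl ratio 2:2 ⇒ n(HCl) = 3.8009 mol.
Reaction (3): HCl→H2S ratio 2:1 ⇒ n(H2S) = 1.9004 mol.
Mass of H2S = 1.9004 × 34.076 = 64.759 g.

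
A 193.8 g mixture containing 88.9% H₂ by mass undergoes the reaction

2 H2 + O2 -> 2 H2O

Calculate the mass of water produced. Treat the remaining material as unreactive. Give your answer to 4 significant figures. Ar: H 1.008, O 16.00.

Mass of pure H2 = 193.8 g × 0.889 = 172.29 g.
M(H2) = 2(1.008) = 2.016 g/mol.
M(H2O) = 2(1.008) + 16.00 = 18.016 g/mol.
n(H2) = 172.29 g / 2.016 g/mol = 85.460 mol.
From the equation the H2:H2O mole ratio is 2:2, so n(H2O) = 85.460 × 2/2 = 85.460 mol.
Mass of H2O = 85.460 mol × 18.016 g/mol = 1539.7 g.

1540 g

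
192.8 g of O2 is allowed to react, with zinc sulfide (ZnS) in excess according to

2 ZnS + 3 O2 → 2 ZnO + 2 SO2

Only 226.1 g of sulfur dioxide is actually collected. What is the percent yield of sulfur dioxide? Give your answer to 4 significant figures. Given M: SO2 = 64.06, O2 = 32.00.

87.87 %

n(O2) = 192.80 g / 32.00 g/mol = 6.0250 mol.
From the equation the O2:SO2 mole ratio is 3:2, so n(SO2) = 6.0250 × 2/3 = 4.0167 mol.
Mass of SO2 = 4.0167 mol × 64.06 g/mol = 257.31 g.
This is the theoretical yield. Percent yield = 226.1 g / 257.31 g × 100% = 87.871%.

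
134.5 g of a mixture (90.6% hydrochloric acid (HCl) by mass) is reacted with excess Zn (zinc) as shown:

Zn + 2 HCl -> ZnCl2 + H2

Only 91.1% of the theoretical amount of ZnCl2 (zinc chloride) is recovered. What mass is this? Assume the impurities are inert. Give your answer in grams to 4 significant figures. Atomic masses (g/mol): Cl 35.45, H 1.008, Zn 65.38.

207.5 g

Pure HCl available = 134.5 g × 0.906 = 121.86 g.
M(HCl) = 1.008 + 35.45 = 36.458 g/mol.
M(ZnCl2) = 65.38 + 2(35.45) = 136.28 g/mol.
n(HCl) = 121.86 g / 36.458 g/mol = 3.3424 mol.
From the equation the HCl:ZnCl2 mole ratio is 2:1, so n(ZnCl2) = 3.3424 × 1/2 = 1.6712 mol.
Mass of ZnCl2 = 1.6712 mol × 136.28 g/mol = 227.75 g.
Actual mass collected = 227.75 g × 0.911 = 207.48 g.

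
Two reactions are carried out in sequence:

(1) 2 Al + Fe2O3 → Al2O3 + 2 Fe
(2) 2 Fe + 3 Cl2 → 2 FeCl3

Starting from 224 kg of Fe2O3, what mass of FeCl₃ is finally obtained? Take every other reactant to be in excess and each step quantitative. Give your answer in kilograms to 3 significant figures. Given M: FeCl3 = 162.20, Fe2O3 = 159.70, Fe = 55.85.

224 kg = 224000 g.
n(Fe2O3) = 224000 / 159.70 = 1403 mol.
Step 1 gives a 1:2 ratio of Fe2O3 to Fe, so n(Fe) = 2805 mol.
In step 2 the Fe:FeCl3 ratio is 2:2, so n(FeCl3) = 2805 mol.
Mass of FeCl3 = 2805 × 162.20 = 455000 g = 455 kg.

455 kg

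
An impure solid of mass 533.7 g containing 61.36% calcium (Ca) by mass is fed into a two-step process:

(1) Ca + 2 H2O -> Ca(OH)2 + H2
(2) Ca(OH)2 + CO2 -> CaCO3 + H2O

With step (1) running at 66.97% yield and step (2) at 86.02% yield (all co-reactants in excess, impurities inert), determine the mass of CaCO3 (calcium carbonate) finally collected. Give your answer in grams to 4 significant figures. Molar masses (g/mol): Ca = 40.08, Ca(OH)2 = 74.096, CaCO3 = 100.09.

471.1 g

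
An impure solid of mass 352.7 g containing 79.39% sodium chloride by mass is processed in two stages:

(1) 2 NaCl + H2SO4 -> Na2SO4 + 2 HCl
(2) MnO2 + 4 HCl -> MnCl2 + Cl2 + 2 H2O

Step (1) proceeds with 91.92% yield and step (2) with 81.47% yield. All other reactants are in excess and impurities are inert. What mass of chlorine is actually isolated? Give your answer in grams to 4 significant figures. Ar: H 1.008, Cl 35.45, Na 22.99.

Pure NaCl = 352.7 × 0.7939 = 280.01 g.
M(NaCl) = 22.99 + 35.45 = 58.44 g/mol.
M(Cl2) = 2(35.45) = 70.90 g/mol.
n(NaCl) = 280.01 / 58.44 = 4.7914 mol.
Step 1 (NaCl:HCl = 2:2): theoretical n(HCl) = 4.7914 mol; at 91.92% yield, n(HCl) = 4.4042 mol.
Step 2 (HCl:Cl2 = 4:1): theoretical n(Cl2) = 1.1011 mol, so theoretical mass = 1.1011 × 70.90 = 78.065 g.
At 81.47% yield, actual mass of Cl2 = 78.065 × 0.8147 = 63.600 g.

63.60 g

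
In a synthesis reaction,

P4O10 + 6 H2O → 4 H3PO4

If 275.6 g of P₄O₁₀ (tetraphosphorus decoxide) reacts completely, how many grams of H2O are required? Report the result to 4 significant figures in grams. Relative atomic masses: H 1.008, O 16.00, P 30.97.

M(P4O10) = 4(30.97) + 10(16.00) = 283.88 g/mol.
M(H2O) = 2(1.008) + 16.00 = 18.016 g/mol.
n(P4O10) = 275.60 g / 283.88 g/mol = 0.97083 mol.
From the equation the P4O10:H2O mole ratio is 1:6, so n(H2O) = 0.97083 × 6/1 = 5.8250 mol.
Mass of H2O = 5.8250 mol × 18.016 g/mol = 104.94 g.

104.9 g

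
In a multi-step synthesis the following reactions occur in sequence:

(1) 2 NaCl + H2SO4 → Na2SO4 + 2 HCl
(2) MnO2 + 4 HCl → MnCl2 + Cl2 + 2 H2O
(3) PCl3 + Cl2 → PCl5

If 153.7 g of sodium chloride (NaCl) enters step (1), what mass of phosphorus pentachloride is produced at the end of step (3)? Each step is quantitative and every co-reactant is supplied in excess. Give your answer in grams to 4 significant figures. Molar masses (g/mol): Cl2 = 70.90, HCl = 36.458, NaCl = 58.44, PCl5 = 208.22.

136.9 g

n(NaCl) = 153.7 / 58.44 = 2.6300 mol.
Reaction (1): NaCl→HCl ratio 2:2 ⇒ n(HCl) = 2.6300 mol.
Reaction (2): HCl→Cl2 ratio 4:1 ⇒ n(Cl2) = 0.65751 mol.
Reaction (3): Cl2→PCl5 ratio 1:1 ⇒ n(PCl5) = 0.65751 mol.
Mass of PCl5 = 0.65751 × 208.22 = 136.91 g.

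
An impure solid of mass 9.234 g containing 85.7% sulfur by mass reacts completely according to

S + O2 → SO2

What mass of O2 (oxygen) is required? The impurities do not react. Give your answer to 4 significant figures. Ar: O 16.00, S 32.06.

7.899 g

Mass of pure S = 9.234 g × 0.857 = 7.9135 g.
M(S) = 32.06 g/mol.
M(O2) = 2(16.00) = 32.00 g/mol.
n(S) = 7.9135 g / 32.06 g/mol = 0.24684 mol.
From the equation the S:O2 mole ratio is 1:1, so n(O2) = 0.24684 × 1/1 = 0.24684 mol.
Mass of O2 = 0.24684 mol × 32.00 g/mol = 7.8987 g.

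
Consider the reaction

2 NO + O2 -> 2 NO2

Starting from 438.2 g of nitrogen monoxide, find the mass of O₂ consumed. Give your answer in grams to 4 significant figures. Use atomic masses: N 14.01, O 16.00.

M(NO) = 14.01 + 16.00 = 30.01 g/mol.
M(O2) = 2(16.00) = 32.00 g/mol.
n(NO) = 438.20 g / 30.01 g/mol = 14.602 mol.
From the equation the NO:O2 mole ratio is 2:1, so n(O2) = 14.602 × 1/2 = 7.3009 mol.
Mass of O2 = 7.3009 mol × 32.00 g/mol = 233.63 g.

233.6 g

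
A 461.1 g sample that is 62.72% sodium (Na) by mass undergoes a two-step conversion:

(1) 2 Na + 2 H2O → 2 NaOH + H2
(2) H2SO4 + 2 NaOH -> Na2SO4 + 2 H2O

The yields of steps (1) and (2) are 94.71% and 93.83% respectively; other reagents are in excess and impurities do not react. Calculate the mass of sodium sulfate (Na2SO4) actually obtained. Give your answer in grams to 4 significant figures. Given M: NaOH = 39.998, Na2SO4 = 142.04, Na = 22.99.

Pure Na = 461.1 × 0.6272 = 289.20 g.
n(Na) = 289.20 / 22.99 = 12.579 mol.
Step 1 (Na:NaOH = 2:2): theoretical n(NaOH) = 12.579 mol; at 94.71% yield, n(NaOH) = 11.914 mol.
Step 2 (NaOH:Na2SO4 = 2:1): theoretical n(Na2SO4) = 5.9570 mol, so theoretical mass = 5.9570 × 142.04 = 846.13 g.
At 93.83% yield, actual mass of Na2SO4 = 846.13 × 0.9383 = 793.93 g.

793.9 g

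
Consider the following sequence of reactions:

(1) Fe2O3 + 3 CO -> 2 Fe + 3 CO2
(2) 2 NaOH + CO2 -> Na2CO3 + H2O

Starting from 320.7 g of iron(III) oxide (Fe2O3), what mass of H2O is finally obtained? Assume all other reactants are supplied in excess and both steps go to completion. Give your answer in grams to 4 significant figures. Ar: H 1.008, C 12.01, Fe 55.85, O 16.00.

108.5 g

M(Fe2O3) = 2(55.85) + 3(16.00) = 159.70 g/mol.
M(H2O) = 2(1.008) + 16.00 = 18.016 g/mol.
n(Fe2O3) = 320.70 / 159.70 = 2.0081 mol.
Step 1 gives a 1:3 ratio of Fe2O3 to CO2, so n(CO2) = 6.0244 mol.
In step 2 the CO2:H2O ratio is 1:1, so n(H2O) = 6.0244 mol.
Mass of H2O = 6.0244 × 18.016 = 108.54 g.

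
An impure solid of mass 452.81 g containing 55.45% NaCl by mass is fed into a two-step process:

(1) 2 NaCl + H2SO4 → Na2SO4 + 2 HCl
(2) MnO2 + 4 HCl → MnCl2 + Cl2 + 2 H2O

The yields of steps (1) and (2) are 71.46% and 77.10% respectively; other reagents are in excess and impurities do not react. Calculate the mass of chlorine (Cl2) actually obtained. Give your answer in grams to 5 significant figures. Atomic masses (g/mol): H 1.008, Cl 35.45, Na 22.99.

41.958 g

Pure NaCl = 452.81 × 0.5545 = 251.083 g.
M(NaCl) = 22.99 + 35.45 = 58.44 g/mol.
M(Cl2) = 2(35.45) = 70.90 g/mol.
n(NaCl) = 251.083 / 58.44 = 4.29643 mol.
Step 1 (NaCl:HCl = 2:2): theoretical n(HCl) = 4.29643 mol; at 71.46% yield, n(HCl) = 3.07023 mol.
Step 2 (HCl:Cl2 = 4:1): theoretical n(Cl2) = 0.767557 mol, so theoretical mass = 0.767557 × 70.90 = 54.4198 g.
At 77.10% yield, actual mass of Cl2 = 54.4198 × 0.7710 = 41.9576 g.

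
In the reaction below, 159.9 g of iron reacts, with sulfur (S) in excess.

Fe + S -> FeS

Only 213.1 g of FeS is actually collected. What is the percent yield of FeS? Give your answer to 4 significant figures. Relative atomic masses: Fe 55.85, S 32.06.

M(Fe) = 55.85 g/mol.
M(FeS) = 55.85 + 32.06 = 87.91 g/mol.
n(Fe) = 159.90 g / 55.85 g/mol = 2.8630 mol.
From the equation the Fe:FeS mole ratio is 1:1, so n(FeS) = 2.8630 × 1/1 = 2.8630 mol.
Mass of FeS = 2.8630 mol × 87.91 g/mol = 251.69 g.
This is the theoretical yield. Percent yield = 213.1 g / 251.69 g × 100% = 84.668%.

84.67 %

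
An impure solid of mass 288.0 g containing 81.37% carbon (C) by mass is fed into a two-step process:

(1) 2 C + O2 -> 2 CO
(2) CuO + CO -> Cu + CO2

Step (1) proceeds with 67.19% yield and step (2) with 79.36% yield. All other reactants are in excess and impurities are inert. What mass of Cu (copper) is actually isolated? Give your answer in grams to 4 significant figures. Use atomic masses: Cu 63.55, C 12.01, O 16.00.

Pure C = 288.0 × 0.8137 = 234.35 g.
M(C) = 12.01 g/mol.
M(Cu) = 63.55 g/mol.
n(C) = 234.35 / 12.01 = 19.513 mol.
Step 1 (C:CO = 2:2): theoretical n(CO) = 19.513 mol; at 67.19% yield, n(CO) = 13.110 mol.
Step 2 (CO:Cu = 1:1): theoretical n(Cu) = 13.110 mol, so theoretical mass = 13.110 × 63.55 = 833.17 g.
At 79.36% yield, actual mass of Cu = 833.17 × 0.7936 = 661.20 g.

661.2 g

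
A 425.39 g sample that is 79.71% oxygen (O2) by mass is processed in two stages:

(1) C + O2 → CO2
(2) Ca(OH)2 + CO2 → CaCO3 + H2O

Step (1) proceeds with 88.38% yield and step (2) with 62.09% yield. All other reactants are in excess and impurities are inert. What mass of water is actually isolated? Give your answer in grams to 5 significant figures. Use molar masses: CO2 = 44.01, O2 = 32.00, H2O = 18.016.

Pure O2 = 425.39 × 0.7971 = 339.078 g.
n(O2) = 339.078 / 32.00 = 10.5962 mol.
Step 1 (O2:CO2 = 1:1): theoretical n(CO2) = 10.5962 mol; at 88.38% yield, n(CO2) = 9.36492 mol.
Step 2 (CO2:H2O = 1:1): theoretical n(H2O) = 9.36492 mol, so theoretical mass = 9.36492 × 18.016 = 168.718 g.
At 62.09% yield, actual mass of H2O = 168.718 × 0.6209 = 104.757 g.

104.76 g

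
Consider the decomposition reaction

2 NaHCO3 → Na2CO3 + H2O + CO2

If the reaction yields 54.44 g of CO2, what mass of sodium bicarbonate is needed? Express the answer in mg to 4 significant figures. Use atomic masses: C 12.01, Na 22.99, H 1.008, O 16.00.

M(CO2) = 12.01 + 2(16.00) = 44.01 g/mol.
M(NaHCO3) = 22.99 + 1.008 + 12.01 + 3(16.00) = 84.008 g/mol.
n(CO2) = 54.440 g / 44.01 g/mol = 1.2370 mol.
From the equation the CO2:NaHCO3 mole ratio is 1:2, so n(NaHCO3) = 1.2370 × 2/1 = 2.4740 mol.
Mass of NaHCO3 = 2.4740 mol × 84.008 g/mol = 207.83 g.
Converting to mg: 207.83 g = 207800 mg.

207800 mg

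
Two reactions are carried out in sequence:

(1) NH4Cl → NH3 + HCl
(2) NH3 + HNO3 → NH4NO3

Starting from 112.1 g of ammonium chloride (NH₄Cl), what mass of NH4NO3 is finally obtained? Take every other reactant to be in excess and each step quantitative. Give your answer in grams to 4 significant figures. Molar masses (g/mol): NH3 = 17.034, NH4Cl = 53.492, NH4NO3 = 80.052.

n(NH4Cl) = 112.10 / 53.492 = 2.0956 mol.
Step 1 gives a 1:1 ratio of NH4Cl to NH3, so n(NH3) = 2.0956 mol.
In step 2 the NH3:NH4NO3 ratio is 1:1, so n(NH4NO3) = 2.0956 mol.
Mass of NH4NO3 = 2.0956 × 80.052 = 167.76 g.

167.8 g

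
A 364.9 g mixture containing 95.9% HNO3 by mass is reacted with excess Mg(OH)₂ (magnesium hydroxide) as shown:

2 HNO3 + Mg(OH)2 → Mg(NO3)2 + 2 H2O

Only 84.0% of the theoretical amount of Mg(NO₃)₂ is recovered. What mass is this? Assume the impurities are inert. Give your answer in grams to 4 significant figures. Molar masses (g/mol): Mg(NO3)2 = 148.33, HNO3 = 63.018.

345.9 g

Pure HNO3 available = 364.9 g × 0.959 = 349.94 g.
n(HNO3) = 349.94 g / 63.018 g/mol = 5.5530 mol.
From the equation the HNO3:Mg(NO3)2 mole ratio is 2:1, so n(Mg(NO3)2) = 5.5530 × 1/2 = 2.7765 mol.
Mass of Mg(NO3)2 = 2.7765 mol × 148.33 g/mol = 411.84 g.
Actual mass collected = 411.84 g × 0.840 = 345.94 g.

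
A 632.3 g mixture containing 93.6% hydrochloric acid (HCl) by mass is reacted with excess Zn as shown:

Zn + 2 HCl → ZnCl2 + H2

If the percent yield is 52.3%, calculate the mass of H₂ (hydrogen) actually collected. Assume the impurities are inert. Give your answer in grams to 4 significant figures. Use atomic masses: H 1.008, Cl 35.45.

8.558 g

Pure HCl available = 632.3 g × 0.936 = 591.83 g.
M(HCl) = 1.008 + 35.45 = 36.458 g/mol.
M(H2) = 2(1.008) = 2.016 g/mol.
n(HCl) = 591.83 g / 36.458 g/mol = 16.233 mol.
From the equation the HCl:H2 mole ratio is 2:1, so n(H2) = 16.233 × 1/2 = 8.1166 mol.
Mass of H2 = 8.1166 mol × 2.016 g/mol = 16.363 g.
Actual mass collected = 16.363 g × 0.523 = 8.5579 g.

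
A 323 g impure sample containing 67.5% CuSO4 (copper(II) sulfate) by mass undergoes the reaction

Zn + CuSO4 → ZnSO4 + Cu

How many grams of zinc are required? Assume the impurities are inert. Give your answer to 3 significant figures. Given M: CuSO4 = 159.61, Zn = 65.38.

89.3 g

Mass of pure CuSO4 = 323 g × 0.675 = 218.0 g.
n(CuSO4) = 218.0 g / 159.61 g/mol = 1.366 mol.
From the equation the CuSO4:Zn mole ratio is 1:1, so n(Zn) = 1.366 × 1/1 = 1.366 mol.
Mass of Zn = 1.366 mol × 65.38 g/mol = 89.31 g.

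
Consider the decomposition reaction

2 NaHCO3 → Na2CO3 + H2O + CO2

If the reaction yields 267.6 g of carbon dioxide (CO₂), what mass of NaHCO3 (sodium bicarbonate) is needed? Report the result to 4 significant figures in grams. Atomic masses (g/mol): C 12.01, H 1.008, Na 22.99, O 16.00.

M(CO2) = 12.01 + 2(16.00) = 44.01 g/mol.
M(NaHCO3) = 22.99 + 1.008 + 12.01 + 3(16.00) = 84.008 g/mol.
n(CO2) = 267.60 g / 44.01 g/mol = 6.0804 mol.
From the equation the CO2:NaHCO3 mole ratio is 1:2, so n(NaHCO3) = 6.0804 × 2/1 = 12.161 mol.
Mass of NaHCO3 = 12.161 mol × 84.008 g/mol = 1021.6 g.

1022 g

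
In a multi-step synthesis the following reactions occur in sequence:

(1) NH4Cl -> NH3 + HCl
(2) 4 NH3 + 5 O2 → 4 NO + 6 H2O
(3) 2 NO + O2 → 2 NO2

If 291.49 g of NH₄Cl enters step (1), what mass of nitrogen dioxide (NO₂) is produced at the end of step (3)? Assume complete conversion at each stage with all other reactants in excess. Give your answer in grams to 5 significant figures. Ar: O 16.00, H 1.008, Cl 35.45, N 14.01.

250.72 g

M(NH4Cl) = 14.01 + 4(1.008) + 35.45 = 53.492 g/mol.
M(NO2) = 14.01 + 2(16.00) = 46.01 g/mol.
n(NH4Cl) = 291.49 / 53.492 = 5.44923 mol.
Reaction (1): NH4Cl→NH3 ratio 1:1 ⇒ n(NH3) = 5.44923 mol.
Reaction (2): NH3→NO ratio 4:4 ⇒ n(NO) = 5.44923 mol.
Reaction (3): NO→NO2 ratio 2:2 ⇒ n(NO2) = 5.44923 mol.
Mass of NO2 = 5.44923 × 46.01 = 250.719 g.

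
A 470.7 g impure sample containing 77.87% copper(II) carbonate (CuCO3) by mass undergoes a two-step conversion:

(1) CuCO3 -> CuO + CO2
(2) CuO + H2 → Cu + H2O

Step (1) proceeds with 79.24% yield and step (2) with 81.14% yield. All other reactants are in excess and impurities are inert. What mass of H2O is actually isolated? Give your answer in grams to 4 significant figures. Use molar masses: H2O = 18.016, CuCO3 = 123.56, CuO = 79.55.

Pure CuCO3 = 470.7 × 0.7787 = 366.53 g.
n(CuCO3) = 366.53 / 123.56 = 2.9664 mol.
Step 1 (CuCO3:CuO = 1:1): theoretical n(CuO) = 2.9664 mol; at 79.24% yield, n(CuO) = 2.3506 mol.
Step 2 (CuO:H2O = 1:1): theoretical n(H2O) = 2.3506 mol, so theoretical mass = 2.3506 × 18.016 = 42.349 g.
At 81.14% yield, actual mass of H2O = 42.349 × 0.8114 = 34.362 g.

34.36 g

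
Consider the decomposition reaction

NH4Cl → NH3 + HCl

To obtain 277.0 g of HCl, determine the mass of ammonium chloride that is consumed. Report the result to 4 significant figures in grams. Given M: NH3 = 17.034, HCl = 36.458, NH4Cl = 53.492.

n(HCl) = 277.00 g / 36.458 g/mol = 7.5978 mol.
From the equation the HCl:NH4Cl mole ratio is 1:1, so n(NH4Cl) = 7.5978 × 1/1 = 7.5978 mol.
Mass of NH4Cl = 7.5978 mol × 53.492 g/mol = 406.42 g.

406.4 g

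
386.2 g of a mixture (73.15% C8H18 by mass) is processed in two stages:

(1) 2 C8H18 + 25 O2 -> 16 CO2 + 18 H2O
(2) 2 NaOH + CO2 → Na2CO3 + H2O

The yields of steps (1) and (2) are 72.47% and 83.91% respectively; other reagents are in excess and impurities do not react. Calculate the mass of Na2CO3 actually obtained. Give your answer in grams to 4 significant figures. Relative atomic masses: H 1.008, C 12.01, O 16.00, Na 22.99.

Pure C8H18 = 386.2 × 0.7315 = 282.51 g.
M(C8H18) = 8(12.01) + 18(1.008) = 114.224 g/mol.
M(Na2CO3) = 2(22.99) + 12.01 + 3(16.00) = 105.99 g/mol.
n(C8H18) = 282.51 / 114.224 = 2.4733 mol.
Step 1 (C8H18:CO2 = 2:16): theoretical n(CO2) = 19.786 mol; at 72.47% yield, n(CO2) = 14.339 mol.
Step 2 (CO2:Na2CO3 = 1:1): theoretical n(Na2CO3) = 14.339 mol, so theoretical mass = 14.339 × 105.99 = 1519.8 g.
At 83.91% yield, actual mass of Na2CO3 = 1519.8 × 0.8391 = 1275.3 g.

1275 g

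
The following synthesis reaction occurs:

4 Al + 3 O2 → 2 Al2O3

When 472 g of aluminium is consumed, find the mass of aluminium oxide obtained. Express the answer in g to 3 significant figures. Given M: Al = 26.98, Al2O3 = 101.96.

n(Al) = 472.0 g / 26.98 g/mol = 17.49 mol.
From the equation the Al:Al2O3 mole ratio is 4:2, so n(Al2O3) = 17.49 × 2/4 = 8.747 mol.
Mass of Al2O3 = 8.747 mol × 101.96 g/mol = 891.9 g.

892 g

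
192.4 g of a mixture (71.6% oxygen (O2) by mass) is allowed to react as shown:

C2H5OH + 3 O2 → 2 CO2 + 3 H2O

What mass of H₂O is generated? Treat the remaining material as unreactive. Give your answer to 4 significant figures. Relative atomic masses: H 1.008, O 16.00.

77.56 g

Mass of pure O2 = 192.4 g × 0.716 = 137.76 g.
M(O2) = 2(16.00) = 32.00 g/mol.
M(H2O) = 2(1.008) + 16.00 = 18.016 g/mol.
n(O2) = 137.76 g / 32.00 g/mol = 4.3049 mol.
From the equation the O2:H2O mole ratio is 3:3, so n(H2O) = 4.3049 × 3/3 = 4.3049 mol.
Mass of H2O = 4.3049 mol × 18.016 g/mol = 77.558 g.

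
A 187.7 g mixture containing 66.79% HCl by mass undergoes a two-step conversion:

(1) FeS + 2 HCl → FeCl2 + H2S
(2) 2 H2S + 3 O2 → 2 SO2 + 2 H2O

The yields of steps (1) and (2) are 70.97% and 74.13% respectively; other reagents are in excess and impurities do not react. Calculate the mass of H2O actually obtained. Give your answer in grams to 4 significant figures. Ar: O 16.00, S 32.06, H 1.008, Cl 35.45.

Pure HCl = 187.7 × 0.6679 = 125.36 g.
M(HCl) = 1.008 + 35.45 = 36.458 g/mol.
M(H2O) = 2(1.008) + 16.00 = 18.016 g/mol.
n(HCl) = 125.36 / 36.458 = 3.4386 mol.
Step 1 (HCl:H2S = 2:1): theoretical n(H2S) = 1.7193 mol; at 70.97% yield, n(H2S) = 1.2202 mol.
Step 2 (H2S:H2O = 2:2): theoretical n(H2O) = 1.2202 mol, so theoretical mass = 1.2202 × 18.016 = 21.983 g.
At 74.13% yield, actual mass of H2O = 21.983 × 0.7413 = 16.296 g.

16.30 g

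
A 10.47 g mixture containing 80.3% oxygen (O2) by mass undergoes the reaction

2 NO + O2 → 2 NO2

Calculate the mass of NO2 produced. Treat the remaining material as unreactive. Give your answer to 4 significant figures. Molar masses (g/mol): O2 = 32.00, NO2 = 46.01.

24.18 g

Mass of pure O2 = 10.47 g × 0.803 = 8.4074 g.
n(O2) = 8.4074 g / 32.00 g/mol = 0.26273 mol.
From the equation the O2:NO2 mole ratio is 1:2, so n(NO2) = 0.26273 × 2/1 = 0.52546 mol.
Mass of NO2 = 0.52546 mol × 46.01 g/mol = 24.177 g.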